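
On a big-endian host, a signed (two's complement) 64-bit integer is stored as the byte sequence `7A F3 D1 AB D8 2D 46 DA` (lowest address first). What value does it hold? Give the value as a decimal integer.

In big-endian order the high byte comes first in memory.
The bytes are already most-significant first: 0x7AF3D1ABD82D46DA.
0x7AF3D1ABD82D46DA = 8859655427964356314.

8859655427964356314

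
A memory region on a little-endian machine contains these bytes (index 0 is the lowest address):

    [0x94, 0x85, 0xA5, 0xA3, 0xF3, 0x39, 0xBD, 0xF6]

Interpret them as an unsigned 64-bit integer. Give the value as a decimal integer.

Little-endian: lowest address holds the least-significant byte.
Reassemble most-significant byte first: F6 BD 39 F3 A3 A5 85 94 → 0xF6BD39F3A3A58594.
0xF6BD39F3A3A58594 = 17779430622513956244.

17779430622513956244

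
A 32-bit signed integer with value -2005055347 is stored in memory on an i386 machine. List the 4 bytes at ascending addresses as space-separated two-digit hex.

8D 48 7D 88

Two's complement of -2005055347 in 32 bits: 2005055347 = 0x7782B773; invert → 0x887D488C; add 1 → 0x887D488D.
Split into bytes (most-significant first): 88 7D 48 8D.
In little-endian order the low byte comes first in memory.
So at ascending addresses the bytes are 8D 48 7D 88.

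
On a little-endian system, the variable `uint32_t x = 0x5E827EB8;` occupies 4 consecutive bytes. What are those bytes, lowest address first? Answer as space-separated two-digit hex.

B8 7E 82 5E

Split into bytes (most-significant first): 5E 82 7E B8.
Little-endian: lowest address holds the least-significant byte.
So at ascending addresses the bytes are B8 7E 82 5E.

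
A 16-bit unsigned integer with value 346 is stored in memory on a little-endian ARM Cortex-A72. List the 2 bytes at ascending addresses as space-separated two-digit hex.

5A 01

346 in hexadecimal, padded to 16 bits, is 0x015A.
Split into bytes (most-significant first): 01 5A.
Little-endian stores the least-significant byte at the lowest address.
So at ascending addresses the bytes are 5A 01.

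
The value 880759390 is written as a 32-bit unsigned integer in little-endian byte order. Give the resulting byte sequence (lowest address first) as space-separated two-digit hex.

5E 52 7F 34

880759390 in hexadecimal, padded to 32 bits, is 0x347F525E.
Split into bytes (most-significant first): 34 7F 52 5E.
Little-endian: lowest address holds the least-significant byte.
So at ascending addresses the bytes are 5E 52 7F 34.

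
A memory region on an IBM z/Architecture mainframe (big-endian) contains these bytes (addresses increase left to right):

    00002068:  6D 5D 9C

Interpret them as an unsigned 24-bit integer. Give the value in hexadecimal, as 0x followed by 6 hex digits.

Big-endian: lowest address holds the most-significant byte.
The bytes are already most-significant first: 0x6D5D9C.

0x6D5D9C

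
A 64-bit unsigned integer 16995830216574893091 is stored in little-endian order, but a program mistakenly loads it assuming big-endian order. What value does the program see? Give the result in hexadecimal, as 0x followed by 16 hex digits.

0x23FCCBC18851DDEB

16995830216574893091 in 64-bit hexadecimal is 0xEBDD5188C1CBFC23.
Stored little-endian, the bytes at ascending addresses are 23 FC CB C1 88 51 DD EB.
Read back as big-endian, the last byte is least significant, giving 0x23FCCBC18851DDEB.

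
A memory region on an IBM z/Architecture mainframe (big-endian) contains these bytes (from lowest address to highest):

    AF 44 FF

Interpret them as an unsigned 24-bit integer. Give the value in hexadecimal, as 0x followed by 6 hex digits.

In big-endian order the high byte comes first in memory.
The bytes are already most-significant first: 0xAF44FF.

0xAF44FF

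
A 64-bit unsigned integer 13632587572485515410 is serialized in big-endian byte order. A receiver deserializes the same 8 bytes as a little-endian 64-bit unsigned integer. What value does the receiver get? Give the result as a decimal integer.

13632587572485515410 in 64-bit hexadecimal is 0xBD30AE2B2B676892.
Stored big-endian, the bytes at ascending addresses are BD 30 AE 2B 2B 67 68 92.
Read back as little-endian, the first byte is least significant, giving 0x9268672B2BAE30BD.
0x9268672B2BAE30BD = 10549795562229477565.

10549795562229477565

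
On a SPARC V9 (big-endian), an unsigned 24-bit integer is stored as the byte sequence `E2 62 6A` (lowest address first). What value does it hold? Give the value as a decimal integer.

In big-endian order the high byte comes first in memory.
The bytes are already most-significant first: 0xE2626A.
0xE2626A = 14836330.

14836330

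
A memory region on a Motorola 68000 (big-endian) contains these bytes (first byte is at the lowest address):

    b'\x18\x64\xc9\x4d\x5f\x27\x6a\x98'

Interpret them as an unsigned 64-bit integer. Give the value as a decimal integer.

Big-endian stores the most-significant byte at the lowest address.
The bytes are already most-significant first: 0x1864C94D5F276A98.
0x1864C94D5F276A98 = 1757751088727419544.

1757751088727419544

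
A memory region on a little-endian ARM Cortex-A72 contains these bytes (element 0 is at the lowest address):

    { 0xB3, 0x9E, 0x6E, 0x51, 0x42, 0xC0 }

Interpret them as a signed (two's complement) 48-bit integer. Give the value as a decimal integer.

-70083910132045

Little-endian stores the least-significant byte at the lowest address.
Reassemble most-significant byte first: C0 42 51 6E 9E B3 → 0xC042516E9EB3.
Top bit is set, so as a signed 48-bit value this is 0xC042516E9EB3 − 2^48 = -70083910132045.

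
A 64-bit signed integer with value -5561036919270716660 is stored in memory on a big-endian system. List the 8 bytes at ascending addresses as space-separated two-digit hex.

Two's complement of -5561036919270716660 in 64 bits: 5561036919270716660 = 0x4D2CC59D4BF6B4F4; invert → 0xB2D33A62B4094B0B; add 1 → 0xB2D33A62B4094B0C.
Split into bytes (most-significant first): B2 D3 3A 62 B4 09 4B 0C.
Big-endian stores the most-significant byte at the lowest address.
So the memory order matches the most-significant-first order: B2 D3 3A 62 B4 09 4B 0C.

B2 D3 3A 62 B4 09 4B 0C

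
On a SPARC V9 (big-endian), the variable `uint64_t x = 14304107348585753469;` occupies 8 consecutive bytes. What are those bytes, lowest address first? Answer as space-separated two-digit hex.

C6 82 65 D8 DD 82 2B 7D

14304107348585753469 in hexadecimal, padded to 64 bits, is 0xC68265D8DD822B7D.
Split into bytes (most-significant first): C6 82 65 D8 DD 82 2B 7D.
Big-endian: lowest address holds the most-significant byte.
So the memory order matches the most-significant-first order: C6 82 65 D8 DD 82 2B 7D.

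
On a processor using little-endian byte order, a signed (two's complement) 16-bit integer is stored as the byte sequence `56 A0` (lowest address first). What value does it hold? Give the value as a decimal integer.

Little-endian stores the least-significant byte at the lowest address.
Reassemble most-significant byte first: A0 56 → 0xA056.
Top bit is set, so as a signed 16-bit value this is 0xA056 − 2^16 = -24490.

-24490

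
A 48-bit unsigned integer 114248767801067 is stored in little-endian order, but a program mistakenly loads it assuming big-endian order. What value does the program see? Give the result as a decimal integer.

114248767801067 in 48-bit hexadecimal is 0x67E89D3886EB.
Stored little-endian, the bytes at ascending addresses are EB 86 38 9D E8 67.
Read back as big-endian, the last byte is least significant, giving 0xEB86389DE867.
0xEB86389DE867 = 258961708017767.

258961708017767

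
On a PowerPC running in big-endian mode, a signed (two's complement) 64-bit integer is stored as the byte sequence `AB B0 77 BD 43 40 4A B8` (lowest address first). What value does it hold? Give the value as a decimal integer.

Big-endian: lowest address holds the most-significant byte.
The bytes are already most-significant first: 0xABB077BD43404AB8.
Top bit is set, so as a signed 64-bit value this is 0xABB077BD43404AB8 − 2^64 = -6075224242561987912.

-6075224242561987912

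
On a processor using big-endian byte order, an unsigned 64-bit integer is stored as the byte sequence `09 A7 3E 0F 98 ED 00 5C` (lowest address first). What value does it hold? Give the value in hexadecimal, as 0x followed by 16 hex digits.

In big-endian order the high byte comes first in memory.
The bytes are already most-significant first: 0x09A73E0F98ED005C.

0x09A73E0F98ED005C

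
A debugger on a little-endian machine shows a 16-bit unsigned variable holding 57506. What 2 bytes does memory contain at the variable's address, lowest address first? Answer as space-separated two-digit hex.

57506 in hexadecimal, padded to 16 bits, is 0xE0A2.
Split into bytes (most-significant first): E0 A2.
Little-endian stores the least-significant byte at the lowest address.
So at ascending addresses the bytes are A2 E0.

A2 E0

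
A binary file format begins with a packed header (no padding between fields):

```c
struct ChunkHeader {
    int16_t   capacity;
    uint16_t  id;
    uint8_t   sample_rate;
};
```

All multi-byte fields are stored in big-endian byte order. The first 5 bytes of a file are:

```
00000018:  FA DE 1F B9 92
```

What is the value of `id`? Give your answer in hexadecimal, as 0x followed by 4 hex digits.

0x1FB9

`id` follows `capacity` (2 bytes), so it starts at byte offset 2 and occupies 2 bytes.
Bytes at offsets 2..3: 1F B9.
Big-endian stores the most-significant byte at the lowest address.
The bytes are already most-significant first: 0x1FB9.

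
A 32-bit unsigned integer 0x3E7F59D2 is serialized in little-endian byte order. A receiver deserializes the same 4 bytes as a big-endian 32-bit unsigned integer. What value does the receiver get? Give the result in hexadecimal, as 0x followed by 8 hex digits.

Stored little-endian, the bytes at ascending addresses are D2 59 7F 3E.
Read back as big-endian, the last byte is least significant, giving 0xD2597F3E.

0xD2597F3E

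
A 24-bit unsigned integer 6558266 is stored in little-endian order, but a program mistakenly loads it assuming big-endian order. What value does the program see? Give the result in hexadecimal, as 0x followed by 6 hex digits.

0x3A1264

6558266 in 24-bit hexadecimal is 0x64123A.
Stored little-endian, the bytes at ascending addresses are 3A 12 64.
Read back as big-endian, the last byte is least significant, giving 0x3A1264.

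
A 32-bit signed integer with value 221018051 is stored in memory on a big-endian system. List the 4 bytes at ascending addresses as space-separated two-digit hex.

221018051 in hexadecimal, padded to 32 bits, is 0x0D2C77C3.
Split into bytes (most-significant first): 0D 2C 77 C3.
Big-endian: lowest address holds the most-significant byte.
So the memory order matches the most-significant-first order: 0D 2C 77 C3.

0D 2C 77 C3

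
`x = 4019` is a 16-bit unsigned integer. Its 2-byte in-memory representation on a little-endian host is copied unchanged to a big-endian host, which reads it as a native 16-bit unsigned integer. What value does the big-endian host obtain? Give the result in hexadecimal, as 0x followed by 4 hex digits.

0xB30F

4019 in 16-bit hexadecimal is 0x0FB3.
Stored little-endian, the bytes at ascending addresses are B3 0F.
Read back as big-endian, the last byte is least significant, giving 0xB30F.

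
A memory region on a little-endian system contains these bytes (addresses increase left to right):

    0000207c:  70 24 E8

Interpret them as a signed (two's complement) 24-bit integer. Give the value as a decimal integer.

Little-endian stores the least-significant byte at the lowest address.
Reassemble most-significant byte first: E8 24 70 → 0xE82470.
Top bit is set, so as a signed 24-bit value this is 0xE82470 − 2^24 = -1563536.

-1563536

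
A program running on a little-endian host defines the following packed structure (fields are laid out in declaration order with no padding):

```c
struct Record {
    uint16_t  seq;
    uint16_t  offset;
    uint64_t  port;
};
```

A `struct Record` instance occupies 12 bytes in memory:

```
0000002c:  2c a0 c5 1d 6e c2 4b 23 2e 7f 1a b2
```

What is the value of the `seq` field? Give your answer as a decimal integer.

`seq` is the first field, at byte offset 0, occupying 2 bytes.
Bytes at offsets 0..1: 2C A0.
Little-endian stores the least-significant byte at the lowest address.
Reassemble most-significant byte first: A0 2C → 0xA02C.
0xA02C = 41004.

41004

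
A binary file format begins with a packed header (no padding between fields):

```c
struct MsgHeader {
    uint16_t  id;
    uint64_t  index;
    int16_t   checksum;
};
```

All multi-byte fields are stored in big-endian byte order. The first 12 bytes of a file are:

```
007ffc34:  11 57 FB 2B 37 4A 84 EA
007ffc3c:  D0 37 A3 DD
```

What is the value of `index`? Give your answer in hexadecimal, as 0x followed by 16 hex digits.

0xFB2B374A84EAD037

`index` follows `id` (2 bytes), so it starts at byte offset 2 and occupies 8 bytes.
Bytes at offsets 2..9: FB 2B 37 4A 84 EA D0 37.
Big-endian stores the most-significant byte at the lowest address.
The bytes are already most-significant first: 0xFB2B374A84EAD037.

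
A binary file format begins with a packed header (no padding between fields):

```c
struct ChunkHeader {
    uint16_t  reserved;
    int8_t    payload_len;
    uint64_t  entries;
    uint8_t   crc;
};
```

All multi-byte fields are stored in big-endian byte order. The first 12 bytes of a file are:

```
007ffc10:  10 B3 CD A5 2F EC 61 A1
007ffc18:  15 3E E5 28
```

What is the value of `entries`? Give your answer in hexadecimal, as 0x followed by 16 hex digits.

`entries` follows `reserved` (2 B), `payload_len` (1 B), so it starts at offset 2 + 1 = 3 and occupies 8 bytes.
Bytes at offsets 3..10: A5 2F EC 61 A1 15 3E E5.
Big-endian stores the most-significant byte at the lowest address.
The bytes are already most-significant first: 0xA52FEC61A1153EE5.

0xA52FEC61A1153EE5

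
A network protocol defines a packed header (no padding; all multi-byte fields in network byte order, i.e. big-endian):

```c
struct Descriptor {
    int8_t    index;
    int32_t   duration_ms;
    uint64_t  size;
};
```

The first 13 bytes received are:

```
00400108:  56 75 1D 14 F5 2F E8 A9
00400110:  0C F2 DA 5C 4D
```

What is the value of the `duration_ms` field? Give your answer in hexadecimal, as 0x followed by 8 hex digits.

0x751D14F5

`duration_ms` follows `index` (1 byte), so it starts at byte offset 1 and occupies 4 bytes.
Bytes at offsets 1..4: 75 1D 14 F5.
In big-endian order the high byte comes first in memory.
The bytes are already most-significant first: 0x751D14F5.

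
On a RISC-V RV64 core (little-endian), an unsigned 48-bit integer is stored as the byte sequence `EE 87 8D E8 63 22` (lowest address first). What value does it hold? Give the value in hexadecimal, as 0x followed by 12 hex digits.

0x2263E88D87EE

Little-endian stores the least-significant byte at the lowest address.
Reassemble most-significant byte first: 22 63 E8 8D 87 EE → 0x2263E88D87EE.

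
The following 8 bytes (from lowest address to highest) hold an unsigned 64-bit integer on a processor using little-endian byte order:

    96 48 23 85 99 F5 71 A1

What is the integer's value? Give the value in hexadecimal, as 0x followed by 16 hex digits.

Little-endian: lowest address holds the least-significant byte.
Reassemble most-significant byte first: A1 71 F5 99 85 23 48 96 → 0xA171F59985234896.

0xA171F59985234896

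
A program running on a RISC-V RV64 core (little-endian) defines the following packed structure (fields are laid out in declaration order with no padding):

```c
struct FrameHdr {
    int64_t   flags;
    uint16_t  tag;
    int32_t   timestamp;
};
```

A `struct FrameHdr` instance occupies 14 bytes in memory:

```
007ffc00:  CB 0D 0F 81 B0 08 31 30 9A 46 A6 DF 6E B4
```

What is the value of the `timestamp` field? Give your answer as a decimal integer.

`timestamp` follows `flags` (8 B), `tag` (2 B), so it starts at offset 8 + 2 = 10 and occupies 4 bytes.
Bytes at offsets 10..13: A6 DF 6E B4.
In little-endian order the low byte comes first in memory.
Reassemble most-significant byte first: B4 6E DF A6 → 0xB46EDFA6.
Top bit is set, so as a signed 32-bit value this is 0xB46EDFA6 − 2^32 = -1267802202.

-1267802202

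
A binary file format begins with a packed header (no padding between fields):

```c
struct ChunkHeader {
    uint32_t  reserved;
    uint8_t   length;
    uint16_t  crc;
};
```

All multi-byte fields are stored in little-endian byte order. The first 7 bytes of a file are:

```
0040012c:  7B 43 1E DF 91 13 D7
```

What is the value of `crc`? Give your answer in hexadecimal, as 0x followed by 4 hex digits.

`crc` follows `reserved` (4 B), `length` (1 B), so it starts at offset 4 + 1 = 5 and occupies 2 bytes.
Bytes at offsets 5..6: 13 D7.
Little-endian: lowest address holds the least-significant byte.
Reassemble most-significant byte first: D7 13 → 0xD713.

0xD713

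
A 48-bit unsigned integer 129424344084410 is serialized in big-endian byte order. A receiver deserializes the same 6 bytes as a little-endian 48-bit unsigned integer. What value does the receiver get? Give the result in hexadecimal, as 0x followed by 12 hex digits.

129424344084410 in 48-bit hexadecimal is 0x75B5F40DEFBA.
Stored big-endian, the bytes at ascending addresses are 75 B5 F4 0D EF BA.
Read back as little-endian, the first byte is least significant, giving 0xBAEF0DF4B575.

0xBAEF0DF4B575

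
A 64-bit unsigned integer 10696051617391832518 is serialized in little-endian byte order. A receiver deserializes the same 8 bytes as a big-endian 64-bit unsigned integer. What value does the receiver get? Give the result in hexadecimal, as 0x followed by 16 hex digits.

0xC6EDE1A146027094

10696051617391832518 in 64-bit hexadecimal is 0x94700246A1E1EDC6.
Stored little-endian, the bytes at ascending addresses are C6 ED E1 A1 46 02 70 94.
Read back as big-endian, the last byte is least significant, giving 0xC6EDE1A146027094.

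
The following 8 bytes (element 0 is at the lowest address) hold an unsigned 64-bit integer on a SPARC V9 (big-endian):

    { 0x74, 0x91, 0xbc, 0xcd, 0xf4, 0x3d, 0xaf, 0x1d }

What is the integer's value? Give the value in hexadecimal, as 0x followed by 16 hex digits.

0x7491BCCDF43DAF1D

Big-endian stores the most-significant byte at the lowest address.
The bytes are already most-significant first: 0x7491BCCDF43DAF1D.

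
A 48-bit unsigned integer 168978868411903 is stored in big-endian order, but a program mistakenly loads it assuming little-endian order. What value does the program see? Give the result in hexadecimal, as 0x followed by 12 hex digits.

168978868411903 in 48-bit hexadecimal is 0x99AF756D1DFF.
Stored big-endian, the bytes at ascending addresses are 99 AF 75 6D 1D FF.
Read back as little-endian, the first byte is least significant, giving 0xFF1D6D75AF99.

0xFF1D6D75AF99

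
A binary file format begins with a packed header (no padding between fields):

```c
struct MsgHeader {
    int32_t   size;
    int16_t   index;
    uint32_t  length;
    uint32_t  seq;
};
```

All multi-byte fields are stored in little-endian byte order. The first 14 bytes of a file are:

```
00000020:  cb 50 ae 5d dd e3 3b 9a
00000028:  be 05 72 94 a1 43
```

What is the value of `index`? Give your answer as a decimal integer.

`index` follows `size` (4 bytes), so it starts at byte offset 4 and occupies 2 bytes.
Bytes at offsets 4..5: DD E3.
In little-endian order the low byte comes first in memory.
Reassemble most-significant byte first: E3 DD → 0xE3DD.
Top bit is set, so as a signed 16-bit value this is 0xE3DD − 2^16 = -7203.

-7203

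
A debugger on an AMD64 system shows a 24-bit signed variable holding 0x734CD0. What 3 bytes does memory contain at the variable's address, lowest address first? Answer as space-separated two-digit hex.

D0 4C 73

Split into bytes (most-significant first): 73 4C D0.
In little-endian order the low byte comes first in memory.
So at ascending addresses the bytes are D0 4C 73.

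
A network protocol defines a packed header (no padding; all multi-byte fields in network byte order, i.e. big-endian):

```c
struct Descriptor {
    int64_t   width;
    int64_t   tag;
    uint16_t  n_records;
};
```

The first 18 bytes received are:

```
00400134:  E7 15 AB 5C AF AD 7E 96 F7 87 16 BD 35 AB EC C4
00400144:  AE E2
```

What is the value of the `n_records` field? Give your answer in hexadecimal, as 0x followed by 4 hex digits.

0xAEE2

`n_records` follows `width` (8 B), `tag` (8 B), so it starts at offset 8 + 8 = 16 and occupies 2 bytes.
Bytes at offsets 16..17: AE E2.
Big-endian stores the most-significant byte at the lowest address.
The bytes are already most-significant first: 0xAEE2.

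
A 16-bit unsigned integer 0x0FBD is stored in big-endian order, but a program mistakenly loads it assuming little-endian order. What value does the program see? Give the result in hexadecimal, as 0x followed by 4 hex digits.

Stored big-endian, the bytes at ascending addresses are 0F BD.
Read back as little-endian, the first byte is least significant, giving 0xBD0F.

0xBD0F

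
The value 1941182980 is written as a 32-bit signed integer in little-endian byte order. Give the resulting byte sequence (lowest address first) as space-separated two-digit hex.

04 1A B4 73

1941182980 in hexadecimal, padded to 32 bits, is 0x73B41A04.
Split into bytes (most-significant first): 73 B4 1A 04.
Little-endian stores the least-significant byte at the lowest address.
So at ascending addresses the bytes are 04 1A B4 73.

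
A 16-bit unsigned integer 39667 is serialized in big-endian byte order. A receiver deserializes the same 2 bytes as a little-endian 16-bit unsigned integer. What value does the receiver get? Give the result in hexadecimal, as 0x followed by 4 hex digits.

39667 in 16-bit hexadecimal is 0x9AF3.
Stored big-endian, the bytes at ascending addresses are 9A F3.
Read back as little-endian, the first byte is least significant, giving 0xF39A.

0xF39A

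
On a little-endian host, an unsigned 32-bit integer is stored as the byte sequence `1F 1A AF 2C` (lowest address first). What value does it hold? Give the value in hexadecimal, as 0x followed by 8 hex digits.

0x2CAF1A1F

In little-endian order the low byte comes first in memory.
Reassemble most-significant byte first: 2C AF 1A 1F → 0x2CAF1A1F.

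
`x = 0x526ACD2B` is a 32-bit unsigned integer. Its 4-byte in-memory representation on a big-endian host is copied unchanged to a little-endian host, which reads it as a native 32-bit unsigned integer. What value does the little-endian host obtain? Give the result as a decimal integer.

734882386

Stored big-endian, the bytes at ascending addresses are 52 6A CD 2B.
Read back as little-endian, the first byte is least significant, giving 0x2BCD6A52.
0x2BCD6A52 = 734882386.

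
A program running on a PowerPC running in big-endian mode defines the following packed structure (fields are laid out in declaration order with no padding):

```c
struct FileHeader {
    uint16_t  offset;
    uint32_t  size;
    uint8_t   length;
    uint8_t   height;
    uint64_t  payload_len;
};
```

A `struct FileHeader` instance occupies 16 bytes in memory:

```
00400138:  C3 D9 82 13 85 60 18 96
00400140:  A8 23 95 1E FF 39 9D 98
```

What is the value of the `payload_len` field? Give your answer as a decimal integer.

`payload_len` follows `offset` (2 B), `size` (4 B), `length` (1 B), `height` (1 B), so it starts at offset 2 + 4 + 1 + 1 = 8 and occupies 8 bytes.
Bytes at offsets 8..15: A8 23 95 1E FF 39 9D 98.
In big-endian order the high byte comes first in memory.
The bytes are already most-significant first: 0xA823951EFF399D98.
0xA823951EFF399D98 = 12115691382920289688.

12115691382920289688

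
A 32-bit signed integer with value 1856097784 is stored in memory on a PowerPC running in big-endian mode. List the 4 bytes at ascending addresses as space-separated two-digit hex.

6E A1 CD F8

1856097784 in hexadecimal, padded to 32 bits, is 0x6EA1CDF8.
Split into bytes (most-significant first): 6E A1 CD F8.
Big-endian: lowest address holds the most-significant byte.
So the memory order matches the most-significant-first order: 6E A1 CD F8.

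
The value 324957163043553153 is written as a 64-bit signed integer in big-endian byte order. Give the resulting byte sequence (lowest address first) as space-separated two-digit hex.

04 82 7A D1 6E 6D FF 81

324957163043553153 in hexadecimal, padded to 64 bits, is 0x04827AD16E6DFF81.
Split into bytes (most-significant first): 04 82 7A D1 6E 6D FF 81.
In big-endian order the high byte comes first in memory.
So the memory order matches the most-significant-first order: 04 82 7A D1 6E 6D FF 81.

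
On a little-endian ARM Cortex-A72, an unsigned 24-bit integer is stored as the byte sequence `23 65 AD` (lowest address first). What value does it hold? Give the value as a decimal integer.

Little-endian stores the least-significant byte at the lowest address.
Reassemble most-significant byte first: AD 65 23 → 0xAD6523.
0xAD6523 = 11363619.

11363619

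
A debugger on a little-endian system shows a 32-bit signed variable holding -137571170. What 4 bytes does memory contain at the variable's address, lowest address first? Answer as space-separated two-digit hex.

9E D4 CC F7

Two's complement of -137571170 in 32 bits: 137571170 = 0x08332B62; invert → 0xF7CCD49D; add 1 → 0xF7CCD49E.
Split into bytes (most-significant first): F7 CC D4 9E.
Little-endian stores the least-significant byte at the lowest address.
So at ascending addresses the bytes are 9E D4 CC F7.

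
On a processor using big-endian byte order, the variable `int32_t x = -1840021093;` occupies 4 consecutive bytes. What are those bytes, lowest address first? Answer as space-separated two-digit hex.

Two's complement of -1840021093 in 32 bits: 1840021093 = 0x6DAC7E65; invert → 0x9253819A; add 1 → 0x9253819B.
Split into bytes (most-significant first): 92 53 81 9B.
Big-endian stores the most-significant byte at the lowest address.
So the memory order matches the most-significant-first order: 92 53 81 9B.

92 53 81 9B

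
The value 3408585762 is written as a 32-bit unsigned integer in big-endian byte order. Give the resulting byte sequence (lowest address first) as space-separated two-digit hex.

CB 2A E4 22

3408585762 in hexadecimal, padded to 32 bits, is 0xCB2AE422.
Split into bytes (most-significant first): CB 2A E4 22.
Big-endian: lowest address holds the most-significant byte.
So the memory order matches the most-significant-first order: CB 2A E4 22.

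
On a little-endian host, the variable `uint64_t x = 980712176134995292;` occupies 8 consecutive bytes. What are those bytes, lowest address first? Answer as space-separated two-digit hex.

5C 3D 6D 35 87 30 9C 0D

980712176134995292 in hexadecimal, padded to 64 bits, is 0x0D9C3087356D3D5C.
Split into bytes (most-significant first): 0D 9C 30 87 35 6D 3D 5C.
Little-endian: lowest address holds the least-significant byte.
So at ascending addresses the bytes are 5C 3D 6D 35 87 30 9C 0D.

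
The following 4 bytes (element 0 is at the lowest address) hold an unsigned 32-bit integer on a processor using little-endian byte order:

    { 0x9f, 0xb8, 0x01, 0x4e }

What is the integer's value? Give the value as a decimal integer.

1308735647

Little-endian: lowest address holds the least-significant byte.
Reassemble most-significant byte first: 4E 01 B8 9F → 0x4E01B89F.
0x4E01B89F = 1308735647.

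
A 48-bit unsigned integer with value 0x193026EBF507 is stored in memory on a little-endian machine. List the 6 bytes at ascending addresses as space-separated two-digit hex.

Split into bytes (most-significant first): 19 30 26 EB F5 07.
In little-endian order the low byte comes first in memory.
So at ascending addresses the bytes are 07 F5 EB 26 30 19.

07 F5 EB 26 30 19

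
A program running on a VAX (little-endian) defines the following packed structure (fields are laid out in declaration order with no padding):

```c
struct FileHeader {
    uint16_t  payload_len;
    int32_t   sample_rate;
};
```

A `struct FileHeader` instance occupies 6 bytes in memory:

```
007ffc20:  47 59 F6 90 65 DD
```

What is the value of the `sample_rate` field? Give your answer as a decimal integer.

-580546314

`sample_rate` follows `payload_len` (2 bytes), so it starts at byte offset 2 and occupies 4 bytes.
Bytes at offsets 2..5: F6 90 65 DD.
Little-endian: lowest address holds the least-significant byte.
Reassemble most-significant byte first: DD 65 90 F6 → 0xDD6590F6.
Top bit is set, so as a signed 32-bit value this is 0xDD6590F6 − 2^32 = -580546314.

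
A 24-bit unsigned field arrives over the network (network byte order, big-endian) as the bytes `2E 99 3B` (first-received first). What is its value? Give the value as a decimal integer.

In big-endian order the high byte comes first in memory.
The bytes are already most-significant first: 0x2E993B.
0x2E993B = 3053883.

3053883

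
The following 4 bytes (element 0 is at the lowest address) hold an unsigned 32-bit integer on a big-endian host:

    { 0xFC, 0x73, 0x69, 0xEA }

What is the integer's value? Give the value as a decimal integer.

Big-endian: lowest address holds the most-significant byte.
The bytes are already most-significant first: 0xFC7369EA.
0xFC7369EA = 4235422186.

4235422186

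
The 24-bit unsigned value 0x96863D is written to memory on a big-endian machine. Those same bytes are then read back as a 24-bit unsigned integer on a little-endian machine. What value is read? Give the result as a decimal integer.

Stored big-endian, the bytes at ascending addresses are 96 86 3D.
Read back as little-endian, the first byte is least significant, giving 0x3D8696.
0x3D8696 = 4032150.

4032150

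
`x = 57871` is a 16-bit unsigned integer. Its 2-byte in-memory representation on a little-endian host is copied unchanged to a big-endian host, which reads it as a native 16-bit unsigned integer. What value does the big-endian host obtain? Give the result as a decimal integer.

4066

57871 in 16-bit hexadecimal is 0xE20F.
Stored little-endian, the bytes at ascending addresses are 0F E2.
Read back as big-endian, the last byte is least significant, giving 0x0FE2.
0x0FE2 = 4066.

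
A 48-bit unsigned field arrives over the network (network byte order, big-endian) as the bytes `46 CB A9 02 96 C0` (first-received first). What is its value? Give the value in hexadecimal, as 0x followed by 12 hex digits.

Big-endian: lowest address holds the most-significant byte.
The bytes are already most-significant first: 0x46CBA90296C0.

0x46CBA90296C0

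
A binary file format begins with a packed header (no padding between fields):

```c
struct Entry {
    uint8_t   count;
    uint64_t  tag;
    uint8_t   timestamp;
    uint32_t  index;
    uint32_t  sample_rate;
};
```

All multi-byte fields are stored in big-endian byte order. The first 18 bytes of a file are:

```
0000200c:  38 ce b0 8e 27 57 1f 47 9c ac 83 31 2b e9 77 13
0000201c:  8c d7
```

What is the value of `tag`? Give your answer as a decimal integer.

14893560267330766748

`tag` follows `count` (1 byte), so it starts at byte offset 1 and occupies 8 bytes.
Bytes at offsets 1..8: CE B0 8E 27 57 1F 47 9C.
Big-endian stores the most-significant byte at the lowest address.
The bytes are already most-significant first: 0xCEB08E27571F479C.
0xCEB08E27571F479C = 14893560267330766748.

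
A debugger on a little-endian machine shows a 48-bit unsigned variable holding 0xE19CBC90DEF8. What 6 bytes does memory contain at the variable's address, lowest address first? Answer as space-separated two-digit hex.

F8 DE 90 BC 9C E1

Split into bytes (most-significant first): E1 9C BC 90 DE F8.
Little-endian stores the least-significant byte at the lowest address.
So at ascending addresses the bytes are F8 DE 90 BC 9C E1.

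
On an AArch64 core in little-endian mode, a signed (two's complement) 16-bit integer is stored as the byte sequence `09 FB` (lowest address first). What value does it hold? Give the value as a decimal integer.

-1271

Little-endian stores the least-significant byte at the lowest address.
Reassemble most-significant byte first: FB 09 → 0xFB09.
Top bit is set, so as a signed 16-bit value this is 0xFB09 − 2^16 = -1271.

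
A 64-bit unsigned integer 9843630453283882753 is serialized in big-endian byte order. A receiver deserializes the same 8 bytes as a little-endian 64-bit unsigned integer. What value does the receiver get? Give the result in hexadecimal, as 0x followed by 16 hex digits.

0x01073454BE999B88

9843630453283882753 in 64-bit hexadecimal is 0x889B99BE54340701.
Stored big-endian, the bytes at ascending addresses are 88 9B 99 BE 54 34 07 01.
Read back as little-endian, the first byte is least significant, giving 0x01073454BE999B88.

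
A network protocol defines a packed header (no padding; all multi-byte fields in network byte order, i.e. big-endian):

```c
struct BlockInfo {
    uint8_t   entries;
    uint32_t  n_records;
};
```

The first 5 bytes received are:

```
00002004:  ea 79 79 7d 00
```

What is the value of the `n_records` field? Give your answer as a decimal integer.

`n_records` follows `entries` (1 byte), so it starts at byte offset 1 and occupies 4 bytes.
Bytes at offsets 1..4: 79 79 7D 00.
In big-endian order the high byte comes first in memory.
The bytes are already most-significant first: 0x79797D00.
0x79797D00 = 2038004992.

2038004992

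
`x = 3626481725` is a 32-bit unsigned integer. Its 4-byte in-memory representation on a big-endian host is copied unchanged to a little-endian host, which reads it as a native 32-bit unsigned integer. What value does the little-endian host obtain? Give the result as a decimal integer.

1035479000

3626481725 in 32-bit hexadecimal is 0xD827B83D.
Stored big-endian, the bytes at ascending addresses are D8 27 B8 3D.
Read back as little-endian, the first byte is least significant, giving 0x3DB827D8.
0x3DB827D8 = 1035479000.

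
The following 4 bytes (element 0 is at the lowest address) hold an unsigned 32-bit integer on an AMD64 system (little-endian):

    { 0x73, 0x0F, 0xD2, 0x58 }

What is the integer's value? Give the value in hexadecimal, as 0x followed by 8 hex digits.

0x58D20F73

In little-endian order the low byte comes first in memory.
Reassemble most-significant byte first: 58 D2 0F 73 → 0x58D20F73.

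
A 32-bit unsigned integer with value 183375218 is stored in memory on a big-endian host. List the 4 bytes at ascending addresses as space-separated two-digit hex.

183375218 in hexadecimal, padded to 32 bits, is 0x0AEE1572.
Split into bytes (most-significant first): 0A EE 15 72.
Big-endian: lowest address holds the most-significant byte.
So the memory order matches the most-significant-first order: 0A EE 15 72.

0A EE 15 72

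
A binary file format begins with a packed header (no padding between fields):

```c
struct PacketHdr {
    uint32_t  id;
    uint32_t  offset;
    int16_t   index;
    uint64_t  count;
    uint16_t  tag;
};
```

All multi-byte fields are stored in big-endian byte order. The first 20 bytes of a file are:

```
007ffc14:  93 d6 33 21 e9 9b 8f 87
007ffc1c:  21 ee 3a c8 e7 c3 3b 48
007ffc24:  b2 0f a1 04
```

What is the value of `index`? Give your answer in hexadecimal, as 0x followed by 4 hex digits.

0x21EE

`index` follows `id` (4 B), `offset` (4 B), so it starts at offset 4 + 4 = 8 and occupies 2 bytes.
Bytes at offsets 8..9: 21 EE.
In big-endian order the high byte comes first in memory.
The bytes are already most-significant first: 0x21EE.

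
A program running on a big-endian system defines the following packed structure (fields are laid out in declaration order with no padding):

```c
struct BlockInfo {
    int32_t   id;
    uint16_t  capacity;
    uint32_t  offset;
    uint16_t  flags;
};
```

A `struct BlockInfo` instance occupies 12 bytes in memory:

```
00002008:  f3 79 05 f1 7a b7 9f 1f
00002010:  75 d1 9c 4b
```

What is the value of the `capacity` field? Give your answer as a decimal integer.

`capacity` follows `id` (4 bytes), so it starts at byte offset 4 and occupies 2 bytes.
Bytes at offsets 4..5: 7A B7.
Big-endian: lowest address holds the most-significant byte.
The bytes are already most-significant first: 0x7AB7.
0x7AB7 = 31415.

31415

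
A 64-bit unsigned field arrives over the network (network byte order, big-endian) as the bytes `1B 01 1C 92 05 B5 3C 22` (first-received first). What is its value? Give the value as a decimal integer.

1945867927487331362

Big-endian stores the most-significant byte at the lowest address.
The bytes are already most-significant first: 0x1B011C9205B53C22.
0x1B011C9205B53C22 = 1945867927487331362.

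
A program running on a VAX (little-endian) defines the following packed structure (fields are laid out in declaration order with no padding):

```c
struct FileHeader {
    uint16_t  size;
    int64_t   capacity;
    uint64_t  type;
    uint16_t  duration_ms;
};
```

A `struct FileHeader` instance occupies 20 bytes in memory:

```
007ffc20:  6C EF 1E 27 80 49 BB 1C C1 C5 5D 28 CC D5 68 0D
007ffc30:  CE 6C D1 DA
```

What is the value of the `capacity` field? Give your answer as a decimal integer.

-4197041787014994146

`capacity` follows `size` (2 bytes), so it starts at byte offset 2 and occupies 8 bytes.
Bytes at offsets 2..9: 1E 27 80 49 BB 1C C1 C5.
In little-endian order the low byte comes first in memory.
Reassemble most-significant byte first: C5 C1 1C BB 49 80 27 1E → 0xC5C11CBB4980271E.
Top bit is set, so as a signed 64-bit value this is 0xC5C11CBB4980271E − 2^64 = -4197041787014994146.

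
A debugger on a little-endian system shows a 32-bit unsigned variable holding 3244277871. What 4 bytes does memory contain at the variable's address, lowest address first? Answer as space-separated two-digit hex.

3244277871 in hexadecimal, padded to 32 bits, is 0xC15FC06F.
Split into bytes (most-significant first): C1 5F C0 6F.
Little-endian stores the least-significant byte at the lowest address.
So at ascending addresses the bytes are 6F C0 5F C1.

6F C0 5F C1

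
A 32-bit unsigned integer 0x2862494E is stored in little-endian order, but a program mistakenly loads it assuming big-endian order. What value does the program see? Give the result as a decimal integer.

1313432104

Stored little-endian, the bytes at ascending addresses are 4E 49 62 28.
Read back as big-endian, the last byte is least significant, giving 0x4E496228.
0x4E496228 = 1313432104.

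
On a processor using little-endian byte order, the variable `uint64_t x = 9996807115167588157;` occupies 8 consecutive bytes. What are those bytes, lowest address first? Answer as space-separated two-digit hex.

9996807115167588157 in hexadecimal, padded to 64 bits, is 0x8ABBCB1B1BA95F3D.
Split into bytes (most-significant first): 8A BB CB 1B 1B A9 5F 3D.
Little-endian stores the least-significant byte at the lowest address.
So at ascending addresses the bytes are 3D 5F A9 1B 1B CB BB 8A.

3D 5F A9 1B 1B CB BB 8A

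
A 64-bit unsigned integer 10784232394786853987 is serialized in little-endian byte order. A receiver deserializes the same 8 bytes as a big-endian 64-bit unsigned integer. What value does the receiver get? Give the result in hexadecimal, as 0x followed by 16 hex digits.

10784232394786853987 in 64-bit hexadecimal is 0x95A94A39CA87D463.
Stored little-endian, the bytes at ascending addresses are 63 D4 87 CA 39 4A A9 95.
Read back as big-endian, the last byte is least significant, giving 0x63D487CA394AA995.

0x63D487CA394AA995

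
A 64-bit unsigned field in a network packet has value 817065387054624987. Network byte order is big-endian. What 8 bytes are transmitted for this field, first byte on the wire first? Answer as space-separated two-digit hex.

817065387054624987 in hexadecimal, padded to 64 bits, is 0x0B56CCA3F9A870DB.
Split into bytes (most-significant first): 0B 56 CC A3 F9 A8 70 DB.
Big-endian: lowest address holds the most-significant byte.
So the memory order matches the most-significant-first order: 0B 56 CC A3 F9 A8 70 DB.

0B 56 CC A3 F9 A8 70 DB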